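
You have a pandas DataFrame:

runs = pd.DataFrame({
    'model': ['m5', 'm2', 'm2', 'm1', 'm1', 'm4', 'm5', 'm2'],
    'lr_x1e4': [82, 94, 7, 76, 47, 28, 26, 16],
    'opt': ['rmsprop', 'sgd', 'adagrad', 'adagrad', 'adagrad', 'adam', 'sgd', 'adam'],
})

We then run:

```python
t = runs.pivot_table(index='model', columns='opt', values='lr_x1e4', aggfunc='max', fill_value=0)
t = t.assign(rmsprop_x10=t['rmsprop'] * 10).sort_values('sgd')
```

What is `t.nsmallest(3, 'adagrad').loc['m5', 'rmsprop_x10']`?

pivot: rows=model, cols=opt, max(lr_x1e4):
opt    adagrad  adam  rmsprop  sgd
model                             
m1          76     0        0    0
m2           7    16        0   94
m4           0    28        0    0
m5           0     0       82   26
add column rmsprop_x10 = t['rmsprop'] * 10:
opt    adagrad  adam  rmsprop  sgd  rmsprop_x10
model                                          
m1          76     0        0    0            0
m2           7    16        0   94            0
m4           0    28        0    0            0
m5           0     0       82   26          820
sort by sgd:
opt    adagrad  adam  rmsprop  sgd  rmsprop_x10
model                                          
m1          76     0        0    0            0
m4           0    28        0    0            0
m5           0     0       82   26          820
m2           7    16        0   94            0
take 3 rows with smallest adagrad:
opt    adagrad  adam  rmsprop  sgd  rmsprop_x10
model                                          
m4           0    28        0    0            0
m5           0     0       82   26          820
m2           7    16        0   94            0

820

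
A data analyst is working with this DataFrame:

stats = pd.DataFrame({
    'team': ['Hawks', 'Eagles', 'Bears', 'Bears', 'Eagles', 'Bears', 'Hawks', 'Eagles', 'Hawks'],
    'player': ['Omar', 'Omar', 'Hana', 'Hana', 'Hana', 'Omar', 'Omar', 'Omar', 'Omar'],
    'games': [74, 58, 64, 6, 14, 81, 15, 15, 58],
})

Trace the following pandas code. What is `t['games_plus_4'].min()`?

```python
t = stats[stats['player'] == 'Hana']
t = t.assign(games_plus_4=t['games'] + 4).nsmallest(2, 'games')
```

10

filter rows where player == 'Hana':
     team player  games
2   Bears   Hana     64
3   Bears   Hana      6
4  Eagles   Hana     14
add column games_plus_4 = t['games'] + 4:
     team player  games  games_plus_4
2   Bears   Hana     64            68
3   Bears   Hana      6            10
4  Eagles   Hana     14            18
take 2 rows with smallest games:
     team player  games  games_plus_4
3   Bears   Hana      6            10
4  Eagles   Hana     14            18
The min of column 'games_plus_4' is 10.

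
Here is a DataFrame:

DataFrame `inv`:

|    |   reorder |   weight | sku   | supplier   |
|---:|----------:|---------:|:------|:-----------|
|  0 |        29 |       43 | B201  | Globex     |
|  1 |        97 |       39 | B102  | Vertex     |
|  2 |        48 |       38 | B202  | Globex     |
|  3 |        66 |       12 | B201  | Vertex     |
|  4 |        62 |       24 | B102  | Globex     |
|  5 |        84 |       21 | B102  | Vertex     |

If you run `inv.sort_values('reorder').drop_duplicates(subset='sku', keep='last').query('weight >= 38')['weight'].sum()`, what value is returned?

sort by reorder:
   reorder  weight   sku supplier
0       29      43  B201   Globex
2       48      38  B202   Globex
4       62      24  B102   Globex
3       66      12  B201   Vertex
5       84      21  B102   Vertex
1       97      39  B102   Vertex
drop duplicate sku (keep=last):
   reorder  weight   sku supplier
2       48      38  B202   Globex
3       66      12  B201   Vertex
1       97      39  B102   Vertex
filter rows where weight >= 38:
   reorder  weight   sku supplier
2       48      38  B202   Globex
1       97      39  B102   Vertex
So sum() = 77.

77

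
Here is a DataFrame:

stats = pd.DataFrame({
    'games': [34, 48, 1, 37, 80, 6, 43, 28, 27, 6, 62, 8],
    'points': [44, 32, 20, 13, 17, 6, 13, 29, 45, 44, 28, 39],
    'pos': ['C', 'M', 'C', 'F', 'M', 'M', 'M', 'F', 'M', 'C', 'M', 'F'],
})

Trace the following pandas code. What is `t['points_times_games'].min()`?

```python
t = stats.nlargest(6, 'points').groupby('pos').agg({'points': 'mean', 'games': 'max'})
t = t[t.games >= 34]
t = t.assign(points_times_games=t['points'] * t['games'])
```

take 6 rows with largest points:
    games  points pos
8      27      45   M
0      34      44   C
9       6      44   C
11      8      39   F
1      48      32   M
7      28      29   F
group by pos: mean(points), max(games):
     points  games
pos               
C      44.0     34
F      34.0     28
M      38.5     48
filter rows where games >= 34:
     points  games
pos               
C      44.0     34
M      38.5     48
add column points_times_games = t['points'] * t['games']:
     points  games  points_times_games
pos                                   
C      44.0     34              1496.0
M      38.5     48              1848.0

1496.0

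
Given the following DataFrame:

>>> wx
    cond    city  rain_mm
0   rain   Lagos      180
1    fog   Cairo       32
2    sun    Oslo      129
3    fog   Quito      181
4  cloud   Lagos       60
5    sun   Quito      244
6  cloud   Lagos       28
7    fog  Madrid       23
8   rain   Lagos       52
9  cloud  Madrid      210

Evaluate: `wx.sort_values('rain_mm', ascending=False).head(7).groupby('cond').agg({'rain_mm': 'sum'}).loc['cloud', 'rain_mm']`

270

sort by rain_mm descending:
    cond    city  rain_mm
5    sun   Quito      244
9  cloud  Madrid      210
3    fog   Quito      181
0   rain   Lagos      180
2    sun    Oslo      129
4  cloud   Lagos       60
8   rain   Lagos       52
1    fog   Cairo       32
6  cloud   Lagos       28
7    fog  Madrid       23
take first 7 rows:
    cond    city  rain_mm
5    sun   Quito      244
9  cloud  Madrid      210
3    fog   Quito      181
0   rain   Lagos      180
2    sun    Oslo      129
4  cloud   Lagos       60
8   rain   Lagos       52
group by cond, sum of rain_mm:
       rain_mm
cond          
cloud      270
fog        181
rain       232
sun        373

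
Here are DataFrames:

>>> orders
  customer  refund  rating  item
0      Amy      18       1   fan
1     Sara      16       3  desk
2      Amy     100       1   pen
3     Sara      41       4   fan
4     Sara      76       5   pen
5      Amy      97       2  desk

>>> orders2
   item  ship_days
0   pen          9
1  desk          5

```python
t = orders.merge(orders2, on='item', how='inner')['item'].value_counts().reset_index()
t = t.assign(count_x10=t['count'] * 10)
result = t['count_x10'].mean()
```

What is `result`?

merge on 'item' (how='inner') → 4 rows:
  customer  refund  rating  item  ship_days
0     Sara      16       3  desk          5
1      Amy     100       1   pen          9
2     Sara      76       5   pen          9
3      Amy      97       2  desk          5
value_counts of item:
item
desk    2
pen     2
Name: count, dtype: int64
reset_index():
   item  count
0  desk      2
1   pen      2
add column count_x10 = t['count'] * 10:
   item  count  count_x10
0  desk      2         20
1   pen      2         20
So mean() = 20.0.

20.0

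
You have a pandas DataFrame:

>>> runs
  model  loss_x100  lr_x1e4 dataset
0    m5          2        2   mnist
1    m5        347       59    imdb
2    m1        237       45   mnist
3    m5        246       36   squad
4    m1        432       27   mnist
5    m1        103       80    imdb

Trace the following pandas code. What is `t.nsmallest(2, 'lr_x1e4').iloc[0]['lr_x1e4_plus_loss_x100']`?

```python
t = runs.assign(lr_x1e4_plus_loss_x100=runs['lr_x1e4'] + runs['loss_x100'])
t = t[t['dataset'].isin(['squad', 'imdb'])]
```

282

add column lr_x1e4_plus_loss_x100 = runs['lr_x1e4'] + runs['loss_x100']:
  model  loss_x100  lr_x1e4 dataset  lr_x1e4_plus_loss_x100
0    m5          2        2   mnist                       4
1    m5        347       59    imdb                     406
2    m1        237       45   mnist                     282
3    m5        246       36   squad                     282
4    m1        432       27   mnist                     459
5    m1        103       80    imdb                     183
filter rows where dataset in ['squad', 'imdb']:
  model  loss_x100  lr_x1e4 dataset  lr_x1e4_plus_loss_x100
1    m5        347       59    imdb                     406
3    m5        246       36   squad                     282
5    m1        103       80    imdb                     183
take 2 rows with smallest lr_x1e4:
  model  loss_x100  lr_x1e4 dataset  lr_x1e4_plus_loss_x100
3    m5        246       36   squad                     282
1    m5        347       59    imdb                     406
The value at position 0, column 'lr_x1e4_plus_loss_x100' is 282.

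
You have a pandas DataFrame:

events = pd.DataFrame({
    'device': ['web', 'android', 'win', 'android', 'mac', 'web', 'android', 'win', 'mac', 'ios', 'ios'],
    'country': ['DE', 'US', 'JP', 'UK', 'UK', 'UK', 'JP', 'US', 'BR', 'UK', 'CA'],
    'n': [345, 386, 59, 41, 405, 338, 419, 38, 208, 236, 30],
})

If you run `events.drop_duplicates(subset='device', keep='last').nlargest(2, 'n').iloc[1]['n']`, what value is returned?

338

drop duplicate device (keep=last):
     device country    n
5       web      UK  338
6   android      JP  419
7       win      US   38
8       mac      BR  208
10      ios      CA   30
take 2 rows with largest n:
    device country    n
6  android      JP  419
5      web      UK  338
value at position 1, column 'n' → 338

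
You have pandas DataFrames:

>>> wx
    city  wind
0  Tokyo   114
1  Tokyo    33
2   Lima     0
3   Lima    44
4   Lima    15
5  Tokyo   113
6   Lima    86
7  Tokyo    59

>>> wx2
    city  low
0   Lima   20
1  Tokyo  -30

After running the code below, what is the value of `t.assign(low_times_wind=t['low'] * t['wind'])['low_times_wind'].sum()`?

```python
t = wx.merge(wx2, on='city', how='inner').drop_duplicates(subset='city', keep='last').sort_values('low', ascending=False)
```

-50

merge on 'city' (how='inner') → 8 rows:
    city  wind  low
0  Tokyo   114  -30
1  Tokyo    33  -30
2   Lima     0   20
3   Lima    44   20
4   Lima    15   20
5  Tokyo   113  -30
6   Lima    86   20
7  Tokyo    59  -30
drop duplicate city (keep=last):
    city  wind  low
6   Lima    86   20
7  Tokyo    59  -30
sort by low descending:
    city  wind  low
6   Lima    86   20
7  Tokyo    59  -30
add column low_times_wind = t['low'] * t['wind']:
    city  wind  low  low_times_wind
6   Lima    86   20            1720
7  Tokyo    59  -30           -1770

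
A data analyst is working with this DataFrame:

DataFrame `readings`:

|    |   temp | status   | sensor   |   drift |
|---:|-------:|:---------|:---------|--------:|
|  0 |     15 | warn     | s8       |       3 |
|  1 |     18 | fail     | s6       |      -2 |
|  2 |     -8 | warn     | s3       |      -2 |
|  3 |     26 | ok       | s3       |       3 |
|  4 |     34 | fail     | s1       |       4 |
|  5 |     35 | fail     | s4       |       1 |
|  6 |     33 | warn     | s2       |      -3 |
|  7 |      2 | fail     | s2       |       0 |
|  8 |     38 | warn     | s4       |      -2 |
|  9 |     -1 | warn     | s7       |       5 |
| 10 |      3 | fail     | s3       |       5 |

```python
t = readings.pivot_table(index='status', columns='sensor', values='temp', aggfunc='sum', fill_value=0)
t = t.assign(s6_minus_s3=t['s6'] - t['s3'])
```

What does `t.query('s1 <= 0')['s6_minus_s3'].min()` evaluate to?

pivot: rows=status, cols=sensor, sum(temp):
sensor  s1  s2  s3  s4  s6  s7  s8
status                            
fail    34   2   3  35  18   0   0
ok       0   0  26   0   0   0   0
warn     0  33  -8  38   0  -1  15
add column s6_minus_s3 = t['s6'] - t['s3']:
sensor  s1  s2  s3  s4  s6  s7  s8  s6_minus_s3
status                                         
fail    34   2   3  35  18   0   0           15
ok       0   0  26   0   0   0   0          -26
warn     0  33  -8  38   0  -1  15            8
filter rows where s1 <= 0:
sensor  s1  s2  s3  s4  s6  s7  s8  s6_minus_s3
status                                         
ok       0   0  26   0   0   0   0          -26
warn     0  33  -8  38   0  -1  15            8

-26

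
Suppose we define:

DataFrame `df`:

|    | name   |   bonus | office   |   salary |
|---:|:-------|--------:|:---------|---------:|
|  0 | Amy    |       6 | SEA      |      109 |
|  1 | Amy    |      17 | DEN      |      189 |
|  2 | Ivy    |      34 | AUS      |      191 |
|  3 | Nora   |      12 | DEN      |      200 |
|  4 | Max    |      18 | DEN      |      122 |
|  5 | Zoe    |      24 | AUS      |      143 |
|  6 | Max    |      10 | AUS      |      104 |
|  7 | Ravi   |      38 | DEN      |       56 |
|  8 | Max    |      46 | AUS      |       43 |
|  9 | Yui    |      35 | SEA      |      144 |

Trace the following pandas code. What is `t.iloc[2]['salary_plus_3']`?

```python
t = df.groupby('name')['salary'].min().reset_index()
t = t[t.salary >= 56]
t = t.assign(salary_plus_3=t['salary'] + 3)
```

group by name, min of salary:
name
Amy     109
Ivy     191
Max      43
Nora    200
Ravi     56
Yui     144
Zoe     143
Name: salary, dtype: int64
reset_index():
   name  salary
0   Amy     109
1   Ivy     191
2   Max      43
3  Nora     200
4  Ravi      56
5   Yui     144
6   Zoe     143
filter rows where salary >= 56:
   name  salary
0   Amy     109
1   Ivy     191
3  Nora     200
4  Ravi      56
5   Yui     144
6   Zoe     143
add column salary_plus_3 = t['salary'] + 3:
   name  salary  salary_plus_3
0   Amy     109            112
1   Ivy     191            194
3  Nora     200            203
4  Ravi      56             59
5   Yui     144            147
6   Zoe     143            146
The value at position 2, column 'salary_plus_3' is 203.

203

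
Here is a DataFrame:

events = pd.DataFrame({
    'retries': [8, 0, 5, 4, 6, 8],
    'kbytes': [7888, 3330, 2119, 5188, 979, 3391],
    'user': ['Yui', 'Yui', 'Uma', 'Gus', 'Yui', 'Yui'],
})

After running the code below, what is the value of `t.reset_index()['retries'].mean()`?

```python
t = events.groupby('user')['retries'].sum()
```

group by user, sum of retries:
user
Gus     4
Uma     5
Yui    22
Name: retries, dtype: int64
reset_index():
  user  retries
0  Gus        4
1  Uma        5
2  Yui       22

10.3333333333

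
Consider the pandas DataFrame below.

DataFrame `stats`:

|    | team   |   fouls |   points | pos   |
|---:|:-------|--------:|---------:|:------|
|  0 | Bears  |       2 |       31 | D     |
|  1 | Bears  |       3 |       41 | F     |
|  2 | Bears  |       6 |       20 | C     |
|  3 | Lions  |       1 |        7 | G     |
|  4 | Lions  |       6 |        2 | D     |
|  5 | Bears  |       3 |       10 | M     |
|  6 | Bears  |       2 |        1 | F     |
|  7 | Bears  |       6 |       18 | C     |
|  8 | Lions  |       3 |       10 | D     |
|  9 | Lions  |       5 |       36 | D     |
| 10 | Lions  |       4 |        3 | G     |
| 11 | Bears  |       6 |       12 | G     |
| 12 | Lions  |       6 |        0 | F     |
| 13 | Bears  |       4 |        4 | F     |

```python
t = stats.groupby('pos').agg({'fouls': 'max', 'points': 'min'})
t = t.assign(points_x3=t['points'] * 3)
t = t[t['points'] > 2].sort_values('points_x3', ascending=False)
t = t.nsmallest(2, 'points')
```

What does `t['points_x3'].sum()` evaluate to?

39

group by pos: max(fouls), min(points):
     fouls  points
pos               
C        6      18
D        6       2
F        6       0
G        6       3
M        3      10
add column points_x3 = t['points'] * 3:
     fouls  points  points_x3
pos                          
C        6      18         54
D        6       2          6
F        6       0          0
G        6       3          9
M        3      10         30
filter rows where points > 2:
     fouls  points  points_x3
pos                          
C        6      18         54
G        6       3          9
M        3      10         30
sort by points_x3 descending:
     fouls  points  points_x3
pos                          
C        6      18         54
M        3      10         30
G        6       3          9
take 2 rows with smallest points:
     fouls  points  points_x3
pos                          
G        6       3          9
M        3      10         30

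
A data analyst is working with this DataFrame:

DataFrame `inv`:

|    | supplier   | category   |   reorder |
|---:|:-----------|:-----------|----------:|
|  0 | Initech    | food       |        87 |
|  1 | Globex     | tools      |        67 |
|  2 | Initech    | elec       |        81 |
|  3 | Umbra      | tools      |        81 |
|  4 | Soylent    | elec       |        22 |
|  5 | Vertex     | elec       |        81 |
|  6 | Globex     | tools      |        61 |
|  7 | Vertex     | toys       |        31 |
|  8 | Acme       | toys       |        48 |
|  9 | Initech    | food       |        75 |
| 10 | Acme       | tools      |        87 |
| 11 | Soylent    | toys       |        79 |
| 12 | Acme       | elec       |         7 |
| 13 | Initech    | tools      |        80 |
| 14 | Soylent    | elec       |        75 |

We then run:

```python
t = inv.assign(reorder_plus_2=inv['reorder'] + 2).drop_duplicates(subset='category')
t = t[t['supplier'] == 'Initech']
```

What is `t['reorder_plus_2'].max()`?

89

add column reorder_plus_2 = inv['reorder'] + 2:
   supplier category  reorder  reorder_plus_2
0   Initech     food       87              89
1    Globex    tools       67              69
2   Initech     elec       81              83
3     Umbra    tools       81              83
4   Soylent     elec       22              24
5    Vertex     elec       81              83
6    Globex    tools       61              63
7    Vertex     toys       31              33
8      Acme     toys       48              50
9   Initech     food       75              77
10     Acme    tools       87              89
11  Soylent     toys       79              81
12     Acme     elec        7               9
13  Initech    tools       80              82
14  Soylent     elec       75              77
drop duplicate category (keep=first):
  supplier category  reorder  reorder_plus_2
0  Initech     food       87              89
1   Globex    tools       67              69
2  Initech     elec       81              83
7   Vertex     toys       31              33
filter rows where supplier == 'Initech':
  supplier category  reorder  reorder_plus_2
0  Initech     food       87              89
2  Initech     elec       81              83
Reading off the max of column 'reorder_plus_2', we get 89.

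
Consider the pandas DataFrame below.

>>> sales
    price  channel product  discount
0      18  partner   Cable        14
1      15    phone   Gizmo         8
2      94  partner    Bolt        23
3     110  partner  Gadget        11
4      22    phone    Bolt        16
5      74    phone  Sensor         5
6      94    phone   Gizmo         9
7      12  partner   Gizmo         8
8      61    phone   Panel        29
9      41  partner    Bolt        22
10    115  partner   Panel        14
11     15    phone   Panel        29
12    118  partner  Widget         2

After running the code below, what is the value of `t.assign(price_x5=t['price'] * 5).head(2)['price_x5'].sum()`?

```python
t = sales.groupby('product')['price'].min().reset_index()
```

group by product, min of price:
product
Bolt       22
Cable      18
Gadget    110
Gizmo      12
Panel      15
Sensor     74
Widget    118
Name: price, dtype: int64
reset_index():
  product  price
0    Bolt     22
1   Cable     18
2  Gadget    110
3   Gizmo     12
4   Panel     15
5  Sensor     74
6  Widget    118
add column price_x5 = t['price'] * 5:
  product  price  price_x5
0    Bolt     22       110
1   Cable     18        90
2  Gadget    110       550
3   Gizmo     12        60
4   Panel     15        75
5  Sensor     74       370
6  Widget    118       590
take first 2 rows:
  product  price  price_x5
0    Bolt     22       110
1   Cable     18        90

200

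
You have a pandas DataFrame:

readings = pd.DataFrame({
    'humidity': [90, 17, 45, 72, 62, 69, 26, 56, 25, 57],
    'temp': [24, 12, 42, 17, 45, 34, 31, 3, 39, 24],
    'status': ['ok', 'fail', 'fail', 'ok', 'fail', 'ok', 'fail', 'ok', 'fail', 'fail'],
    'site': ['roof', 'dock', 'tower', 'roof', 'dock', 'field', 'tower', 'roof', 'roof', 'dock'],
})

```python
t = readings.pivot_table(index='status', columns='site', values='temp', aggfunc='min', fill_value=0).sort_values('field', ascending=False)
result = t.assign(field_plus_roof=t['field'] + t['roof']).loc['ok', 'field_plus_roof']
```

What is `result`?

pivot: rows=status, cols=site, min(temp):
site    dock  field  roof  tower
status                          
fail      12      0    39     31
ok         0     34     3      0
sort by field descending:
site    dock  field  roof  tower
status                          
ok         0     34     3      0
fail      12      0    39     31
add column field_plus_roof = t['field'] + t['roof']:
site    dock  field  roof  tower  field_plus_roof
status                                           
ok         0     34     3      0               37
fail      12      0    39     31               39
Reading off the value at row 'ok', column 'field_plus_roof', we get 37.

37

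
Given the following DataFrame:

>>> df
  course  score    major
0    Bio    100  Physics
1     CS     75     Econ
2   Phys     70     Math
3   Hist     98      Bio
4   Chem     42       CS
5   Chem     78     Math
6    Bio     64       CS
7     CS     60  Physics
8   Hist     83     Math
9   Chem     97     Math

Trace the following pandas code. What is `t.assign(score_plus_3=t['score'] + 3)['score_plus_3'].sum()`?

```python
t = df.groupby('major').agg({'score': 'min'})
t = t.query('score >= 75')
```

179

group by major, min of score:
         score
major         
Bio         98
CS          42
Econ        75
Math        70
Physics     60
filter rows where score >= 75:
       score
major       
Bio       98
Econ      75
add column score_plus_3 = t['score'] + 3:
       score  score_plus_3
major                     
Bio       98           101
Econ      75            78
So sum() = 179.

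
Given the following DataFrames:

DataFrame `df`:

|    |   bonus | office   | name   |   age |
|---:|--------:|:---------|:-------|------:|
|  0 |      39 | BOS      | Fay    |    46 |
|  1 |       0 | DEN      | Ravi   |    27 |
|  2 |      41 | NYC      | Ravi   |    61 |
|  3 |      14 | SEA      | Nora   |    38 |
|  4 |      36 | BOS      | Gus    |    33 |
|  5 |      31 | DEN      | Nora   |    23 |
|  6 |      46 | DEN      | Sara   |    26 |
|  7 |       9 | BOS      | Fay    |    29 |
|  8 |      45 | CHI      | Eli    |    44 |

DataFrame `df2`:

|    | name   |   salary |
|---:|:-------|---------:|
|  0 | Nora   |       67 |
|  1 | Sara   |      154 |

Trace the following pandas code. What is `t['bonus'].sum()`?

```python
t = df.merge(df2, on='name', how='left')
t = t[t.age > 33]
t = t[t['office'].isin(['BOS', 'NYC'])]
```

80

merge on 'name' (how='left') → 9 rows:
   bonus office  name  age  salary
0     39    BOS   Fay   46     NaN
1      0    DEN  Ravi   27     NaN
2     41    NYC  Ravi   61     NaN
3     14    SEA  Nora   38    67.0
4     36    BOS   Gus   33     NaN
5     31    DEN  Nora   23    67.0
6     46    DEN  Sara   26   154.0
7      9    BOS   Fay   29     NaN
8     45    CHI   Eli   44     NaN
filter rows where age > 33:
   bonus office  name  age  salary
0     39    BOS   Fay   46     NaN
2     41    NYC  Ravi   61     NaN
3     14    SEA  Nora   38    67.0
8     45    CHI   Eli   44     NaN
filter rows where office in ['BOS', 'NYC']:
   bonus office  name  age  salary
0     39    BOS   Fay   46     NaN
2     41    NYC  Ravi   61     NaN
Hence 80.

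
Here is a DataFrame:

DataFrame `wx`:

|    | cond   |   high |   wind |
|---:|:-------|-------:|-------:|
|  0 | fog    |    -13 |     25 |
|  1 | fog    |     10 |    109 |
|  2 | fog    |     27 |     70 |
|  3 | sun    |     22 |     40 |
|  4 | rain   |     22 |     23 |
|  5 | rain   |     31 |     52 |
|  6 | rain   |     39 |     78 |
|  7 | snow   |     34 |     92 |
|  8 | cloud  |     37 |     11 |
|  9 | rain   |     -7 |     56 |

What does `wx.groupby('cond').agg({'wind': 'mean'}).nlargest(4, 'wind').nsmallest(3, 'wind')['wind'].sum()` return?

160.25

group by cond, mean of wind:
        wind
cond        
cloud  11.00
fog    68.00
rain   52.25
snow   92.00
sun    40.00
take 4 rows with largest wind:
       wind
cond       
snow  92.00
fog   68.00
rain  52.25
sun   40.00
take 3 rows with smallest wind:
       wind
cond       
sun   40.00
rain  52.25
fog   68.00
Reading off the sum of column 'wind', we get 160.25.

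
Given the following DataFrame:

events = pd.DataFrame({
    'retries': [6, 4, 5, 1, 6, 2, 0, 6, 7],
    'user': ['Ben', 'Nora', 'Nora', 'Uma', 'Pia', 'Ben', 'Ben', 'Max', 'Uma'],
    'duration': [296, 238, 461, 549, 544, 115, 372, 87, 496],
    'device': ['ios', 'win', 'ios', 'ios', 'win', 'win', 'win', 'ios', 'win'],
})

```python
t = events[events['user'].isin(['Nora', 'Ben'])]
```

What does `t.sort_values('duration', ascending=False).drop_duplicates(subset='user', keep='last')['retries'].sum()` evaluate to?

6

filter rows where user in ['Nora', 'Ben']:
   retries  user  duration device
0        6   Ben       296    ios
1        4  Nora       238    win
2        5  Nora       461    ios
5        2   Ben       115    win
6        0   Ben       372    win
sort by duration descending:
   retries  user  duration device
2        5  Nora       461    ios
6        0   Ben       372    win
0        6   Ben       296    ios
1        4  Nora       238    win
5        2   Ben       115    win
drop duplicate user (keep=last):
   retries  user  duration device
1        4  Nora       238    win
5        2   Ben       115    win
Taking the sum of column 'retries' gives 6.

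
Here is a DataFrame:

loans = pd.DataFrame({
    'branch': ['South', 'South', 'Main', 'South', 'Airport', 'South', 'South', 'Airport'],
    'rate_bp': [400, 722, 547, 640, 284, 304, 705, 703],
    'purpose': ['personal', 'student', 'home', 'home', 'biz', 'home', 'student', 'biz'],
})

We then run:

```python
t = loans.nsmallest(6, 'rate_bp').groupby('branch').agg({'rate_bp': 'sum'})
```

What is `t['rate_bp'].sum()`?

take 6 rows with smallest rate_bp:
    branch  rate_bp   purpose
4  Airport      284       biz
5    South      304      home
0    South      400  personal
2     Main      547      home
3    South      640      home
7  Airport      703       biz
group by branch, sum of rate_bp:
         rate_bp
branch          
Airport      987
Main         547
South       1344

2878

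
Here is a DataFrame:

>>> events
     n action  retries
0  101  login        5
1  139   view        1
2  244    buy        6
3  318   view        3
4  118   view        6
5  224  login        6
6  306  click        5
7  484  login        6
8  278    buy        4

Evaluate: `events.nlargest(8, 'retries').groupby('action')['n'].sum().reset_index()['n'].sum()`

2073

take 8 rows with largest retries:
     n action  retries
2  244    buy        6
4  118   view        6
5  224  login        6
7  484  login        6
0  101  login        5
6  306  click        5
8  278    buy        4
3  318   view        3
group by action, sum of n:
action
buy      522
click    306
login    809
view     436
Name: n, dtype: int64
reset_index():
  action    n
0    buy  522
1  click  306
2  login  809
3   view  436
So sum() = 2073.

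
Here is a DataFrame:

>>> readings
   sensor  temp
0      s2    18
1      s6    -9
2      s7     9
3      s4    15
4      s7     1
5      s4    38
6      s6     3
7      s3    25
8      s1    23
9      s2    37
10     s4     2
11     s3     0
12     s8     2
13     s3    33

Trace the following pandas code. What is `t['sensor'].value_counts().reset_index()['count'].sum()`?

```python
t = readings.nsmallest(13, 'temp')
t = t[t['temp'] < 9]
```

take 13 rows with smallest temp:
   sensor  temp
1      s6    -9
11     s3     0
4      s7     1
10     s4     2
12     s8     2
6      s6     3
2      s7     9
3      s4    15
0      s2    18
8      s1    23
7      s3    25
13     s3    33
9      s2    37
filter rows where temp < 9:
   sensor  temp
1      s6    -9
11     s3     0
4      s7     1
10     s4     2
12     s8     2
6      s6     3
value_counts of sensor:
sensor
s6    2
s3    1
s7    1
s4    1
s8    1
Name: count, dtype: int64
reset_index():
  sensor  count
0     s6      2
1     s3      1
2     s7      1
3     s4      1
4     s8      1
Taking the sum of column 'count' gives 6.

6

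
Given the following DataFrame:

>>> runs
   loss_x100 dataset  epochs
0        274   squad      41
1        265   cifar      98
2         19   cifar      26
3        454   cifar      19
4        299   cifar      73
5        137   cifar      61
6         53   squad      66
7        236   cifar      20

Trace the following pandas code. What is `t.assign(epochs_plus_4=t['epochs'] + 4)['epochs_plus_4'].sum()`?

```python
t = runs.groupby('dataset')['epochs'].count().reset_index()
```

16

group by dataset, count of epochs:
dataset
cifar    6
squad    2
Name: epochs, dtype: int64
reset_index():
  dataset  epochs
0   cifar       6
1   squad       2
add column epochs_plus_4 = t['epochs'] + 4:
  dataset  epochs  epochs_plus_4
0   cifar       6             10
1   squad       2              6
Reading off the sum of column 'epochs_plus_4', we get 16.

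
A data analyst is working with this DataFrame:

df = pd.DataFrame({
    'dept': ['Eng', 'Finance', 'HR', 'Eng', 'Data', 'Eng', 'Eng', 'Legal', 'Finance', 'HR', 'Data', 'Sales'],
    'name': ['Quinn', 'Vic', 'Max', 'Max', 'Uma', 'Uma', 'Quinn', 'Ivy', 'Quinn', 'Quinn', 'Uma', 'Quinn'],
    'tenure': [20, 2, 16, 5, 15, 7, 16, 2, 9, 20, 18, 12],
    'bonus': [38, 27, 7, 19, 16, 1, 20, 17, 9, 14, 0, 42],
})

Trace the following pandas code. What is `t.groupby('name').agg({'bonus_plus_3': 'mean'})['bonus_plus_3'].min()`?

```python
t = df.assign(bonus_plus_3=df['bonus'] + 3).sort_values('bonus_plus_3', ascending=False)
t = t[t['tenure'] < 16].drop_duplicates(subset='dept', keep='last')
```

add column bonus_plus_3 = df['bonus'] + 3:
       dept   name  tenure  bonus  bonus_plus_3
0       Eng  Quinn      20     38            41
1   Finance    Vic       2     27            30
2        HR    Max      16      7            10
3       Eng    Max       5     19            22
4      Data    Uma      15     16            19
5       Eng    Uma       7      1             4
6       Eng  Quinn      16     20            23
7     Legal    Ivy       2     17            20
8   Finance  Quinn       9      9            12
9        HR  Quinn      20     14            17
10     Data    Uma      18      0             3
11    Sales  Quinn      12     42            45
sort by bonus_plus_3 descending:
       dept   name  tenure  bonus  bonus_plus_3
11    Sales  Quinn      12     42            45
0       Eng  Quinn      20     38            41
1   Finance    Vic       2     27            30
6       Eng  Quinn      16     20            23
3       Eng    Max       5     19            22
7     Legal    Ivy       2     17            20
4      Data    Uma      15     16            19
9        HR  Quinn      20     14            17
8   Finance  Quinn       9      9            12
2        HR    Max      16      7            10
5       Eng    Uma       7      1             4
10     Data    Uma      18      0             3
filter rows where tenure < 16:
       dept   name  tenure  bonus  bonus_plus_3
11    Sales  Quinn      12     42            45
1   Finance    Vic       2     27            30
3       Eng    Max       5     19            22
7     Legal    Ivy       2     17            20
4      Data    Uma      15     16            19
8   Finance  Quinn       9      9            12
5       Eng    Uma       7      1             4
drop duplicate dept (keep=last):
       dept   name  tenure  bonus  bonus_plus_3
11    Sales  Quinn      12     42            45
7     Legal    Ivy       2     17            20
4      Data    Uma      15     16            19
8   Finance  Quinn       9      9            12
5       Eng    Uma       7      1             4
group by name, mean of bonus_plus_3:
       bonus_plus_3
name               
Ivy            20.0
Quinn          28.5
Uma            11.5
Hence 11.5.

11.5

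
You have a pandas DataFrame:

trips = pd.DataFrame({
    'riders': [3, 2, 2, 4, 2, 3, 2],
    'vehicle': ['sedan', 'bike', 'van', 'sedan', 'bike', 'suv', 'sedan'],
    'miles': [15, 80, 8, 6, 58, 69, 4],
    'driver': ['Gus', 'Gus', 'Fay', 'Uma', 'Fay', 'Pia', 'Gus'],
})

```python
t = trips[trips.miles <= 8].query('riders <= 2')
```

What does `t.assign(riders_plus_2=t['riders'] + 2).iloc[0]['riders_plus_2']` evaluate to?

filter rows where miles <= 8:
   riders vehicle  miles driver
2       2     van      8    Fay
3       4   sedan      6    Uma
6       2   sedan      4    Gus
filter rows where riders <= 2:
   riders vehicle  miles driver
2       2     van      8    Fay
6       2   sedan      4    Gus
add column riders_plus_2 = t['riders'] + 2:
   riders vehicle  miles driver  riders_plus_2
2       2     van      8    Fay              4
6       2   sedan      4    Gus              4
The value at position 0, column 'riders_plus_2' is 4.

4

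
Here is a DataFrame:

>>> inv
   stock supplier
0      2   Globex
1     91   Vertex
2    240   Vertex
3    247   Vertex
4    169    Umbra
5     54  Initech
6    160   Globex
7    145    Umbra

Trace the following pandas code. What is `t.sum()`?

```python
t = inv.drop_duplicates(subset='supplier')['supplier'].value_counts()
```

4

drop duplicate supplier (keep=first):
   stock supplier
0      2   Globex
1     91   Vertex
4    169    Umbra
5     54  Initech
value_counts of supplier:
supplier
Globex     1
Vertex     1
Umbra      1
Initech    1
Name: count, dtype: int64
Taking the sum of the resulting series gives 4.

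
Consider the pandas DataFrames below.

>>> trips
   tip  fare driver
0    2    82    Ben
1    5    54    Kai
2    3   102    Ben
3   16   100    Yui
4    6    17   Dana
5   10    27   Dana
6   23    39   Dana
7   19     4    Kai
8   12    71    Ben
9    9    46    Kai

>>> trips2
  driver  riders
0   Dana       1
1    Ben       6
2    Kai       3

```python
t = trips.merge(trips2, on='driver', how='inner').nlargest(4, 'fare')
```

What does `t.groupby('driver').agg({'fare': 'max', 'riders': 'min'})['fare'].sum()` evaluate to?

merge on 'driver' (how='inner') → 9 rows:
   tip  fare driver  riders
0    2    82    Ben       6
1    5    54    Kai       3
2    3   102    Ben       6
3    6    17   Dana       1
4   10    27   Dana       1
5   23    39   Dana       1
6   19     4    Kai       3
7   12    71    Ben       6
8    9    46    Kai       3
take 4 rows with largest fare:
   tip  fare driver  riders
2    3   102    Ben       6
0    2    82    Ben       6
7   12    71    Ben       6
1    5    54    Kai       3
group by driver: max(fare), min(riders):
        fare  riders
driver              
Ben      102       6
Kai       54       3
The sum of column 'fare' is 156.

156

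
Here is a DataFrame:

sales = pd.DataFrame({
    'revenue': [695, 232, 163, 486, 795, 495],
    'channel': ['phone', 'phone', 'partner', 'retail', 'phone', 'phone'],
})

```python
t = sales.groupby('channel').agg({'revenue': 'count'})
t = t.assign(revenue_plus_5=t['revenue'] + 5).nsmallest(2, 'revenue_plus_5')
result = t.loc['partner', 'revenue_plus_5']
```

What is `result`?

group by channel, count of revenue:
         revenue
channel         
partner        1
phone          4
retail         1
add column revenue_plus_5 = t['revenue'] + 5:
         revenue  revenue_plus_5
channel                         
partner        1               6
phone          4               9
retail         1               6
take 2 rows with smallest revenue_plus_5:
         revenue  revenue_plus_5
channel                         
partner        1               6
retail         1               6
So loc['partner', 'revenue_plus_5'] = 6.

6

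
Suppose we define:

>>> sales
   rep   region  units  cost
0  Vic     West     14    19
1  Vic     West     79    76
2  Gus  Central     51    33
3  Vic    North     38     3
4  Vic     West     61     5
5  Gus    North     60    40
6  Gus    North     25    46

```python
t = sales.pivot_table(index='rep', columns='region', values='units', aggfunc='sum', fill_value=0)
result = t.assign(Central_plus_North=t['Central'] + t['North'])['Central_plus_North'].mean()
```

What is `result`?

87.0

pivot: rows=rep, cols=region, sum(units):
region  Central  North  West
rep                         
Gus          51     85     0
Vic           0     38   154
add column Central_plus_North = t['Central'] + t['North']:
region  Central  North  West  Central_plus_North
rep                                             
Gus          51     85     0                 136
Vic           0     38   154                  38
So mean() = 87.0.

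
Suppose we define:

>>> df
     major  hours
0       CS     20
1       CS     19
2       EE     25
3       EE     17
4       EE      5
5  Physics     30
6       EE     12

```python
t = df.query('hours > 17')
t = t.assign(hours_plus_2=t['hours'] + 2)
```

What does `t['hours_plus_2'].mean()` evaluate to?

25.5

filter rows where hours > 17:
     major  hours
0       CS     20
1       CS     19
2       EE     25
5  Physics     30
add column hours_plus_2 = t['hours'] + 2:
     major  hours  hours_plus_2
0       CS     20            22
1       CS     19            21
2       EE     25            27
5  Physics     30            32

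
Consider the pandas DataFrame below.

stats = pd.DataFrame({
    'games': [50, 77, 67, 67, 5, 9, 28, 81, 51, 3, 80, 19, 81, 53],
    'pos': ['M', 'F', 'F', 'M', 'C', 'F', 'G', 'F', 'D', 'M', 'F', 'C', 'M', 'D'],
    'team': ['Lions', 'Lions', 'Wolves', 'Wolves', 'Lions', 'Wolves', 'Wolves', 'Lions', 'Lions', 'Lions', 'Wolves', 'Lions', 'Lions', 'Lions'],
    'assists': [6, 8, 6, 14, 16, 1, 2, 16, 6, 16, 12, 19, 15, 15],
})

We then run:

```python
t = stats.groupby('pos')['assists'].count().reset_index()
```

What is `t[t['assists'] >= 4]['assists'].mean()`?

4.5

group by pos, count of assists:
pos
C    2
D    2
F    5
G    1
M    4
Name: assists, dtype: int64
reset_index():
  pos  assists
0   C        2
1   D        2
2   F        5
3   G        1
4   M        4
filter rows where assists >= 4:
  pos  assists
2   F        5
4   M        4
The mean of column 'assists' is 4.5.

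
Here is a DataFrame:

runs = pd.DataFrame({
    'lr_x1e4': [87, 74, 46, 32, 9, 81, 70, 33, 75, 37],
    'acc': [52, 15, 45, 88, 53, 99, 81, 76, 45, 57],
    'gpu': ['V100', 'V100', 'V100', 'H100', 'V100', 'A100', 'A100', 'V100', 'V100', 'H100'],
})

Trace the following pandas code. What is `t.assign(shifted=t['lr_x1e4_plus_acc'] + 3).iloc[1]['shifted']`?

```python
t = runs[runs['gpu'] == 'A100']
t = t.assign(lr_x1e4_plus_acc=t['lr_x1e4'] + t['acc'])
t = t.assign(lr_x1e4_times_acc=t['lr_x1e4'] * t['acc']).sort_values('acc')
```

183

filter rows where gpu == 'A100':
   lr_x1e4  acc   gpu
5       81   99  A100
6       70   81  A100
add column lr_x1e4_plus_acc = t['lr_x1e4'] + t['acc']:
   lr_x1e4  acc   gpu  lr_x1e4_plus_acc
5       81   99  A100               180
6       70   81  A100               151
add column lr_x1e4_times_acc = t['lr_x1e4'] * t['acc']:
   lr_x1e4  acc   gpu  lr_x1e4_plus_acc  lr_x1e4_times_acc
5       81   99  A100               180               8019
6       70   81  A100               151               5670
sort by acc:
   lr_x1e4  acc   gpu  lr_x1e4_plus_acc  lr_x1e4_times_acc
6       70   81  A100               151               5670
5       81   99  A100               180               8019
add column shifted = t['lr_x1e4_plus_acc'] + 3:
   lr_x1e4  acc   gpu  lr_x1e4_plus_acc  lr_x1e4_times_acc  shifted
6       70   81  A100               151               5670      154
5       81   99  A100               180               8019      183
Taking the value at position 1, column 'shifted' gives 183.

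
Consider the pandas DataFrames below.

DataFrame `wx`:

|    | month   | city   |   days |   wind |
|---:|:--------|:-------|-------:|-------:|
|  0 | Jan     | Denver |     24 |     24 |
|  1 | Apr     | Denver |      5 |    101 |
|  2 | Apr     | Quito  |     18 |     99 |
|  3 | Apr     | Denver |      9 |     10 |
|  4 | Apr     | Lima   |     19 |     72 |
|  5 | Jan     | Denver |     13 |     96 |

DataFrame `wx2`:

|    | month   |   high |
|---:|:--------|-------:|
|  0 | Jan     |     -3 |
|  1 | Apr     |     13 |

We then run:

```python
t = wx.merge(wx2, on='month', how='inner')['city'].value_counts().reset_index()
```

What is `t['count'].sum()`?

merge on 'month' (how='inner') → 6 rows:
  month    city  days  wind  high
0   Jan  Denver    24    24    -3
1   Apr  Denver     5   101    13
2   Apr   Quito    18    99    13
3   Apr  Denver     9    10    13
4   Apr    Lima    19    72    13
5   Jan  Denver    13    96    -3
value_counts of city:
city
Denver    4
Quito     1
Lima      1
Name: count, dtype: int64
reset_index():
     city  count
0  Denver      4
1   Quito      1
2    Lima      1
The sum of column 'count' is 6.

6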